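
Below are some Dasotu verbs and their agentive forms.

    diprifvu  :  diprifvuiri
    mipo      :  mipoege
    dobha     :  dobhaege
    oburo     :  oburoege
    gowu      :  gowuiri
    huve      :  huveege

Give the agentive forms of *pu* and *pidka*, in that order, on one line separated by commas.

puiri, pidkaege

The pattern is height harmony: -iri when the last vowel of the stem is a high vowel (*diprifvu*, *gowu*); -ege when the last vowel of the stem is a non-high vowel (*mipo*, *dobha*, *oburo*, *huve*).
*pu* — last vowel /u/ (a high vowel) → -iri → *puiri*.
Since the last vowel of *pidka* is /a/ (a non-high vowel), it takes -ege, giving *pidkaege*.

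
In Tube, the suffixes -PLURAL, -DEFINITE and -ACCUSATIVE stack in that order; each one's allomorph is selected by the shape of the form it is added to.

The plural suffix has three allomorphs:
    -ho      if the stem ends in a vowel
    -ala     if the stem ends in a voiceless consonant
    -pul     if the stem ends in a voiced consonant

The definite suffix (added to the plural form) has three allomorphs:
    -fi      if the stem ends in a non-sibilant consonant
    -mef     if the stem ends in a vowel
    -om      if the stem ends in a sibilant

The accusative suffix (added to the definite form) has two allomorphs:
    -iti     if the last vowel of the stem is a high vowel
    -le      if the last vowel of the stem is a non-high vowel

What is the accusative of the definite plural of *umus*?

umusalamefle

The final sound of *umus* is /s/, which is a voiceless consonant, so the plural suffix is -ala, giving *umusala*.
The final sound of the plural form *umusala* is /a/, which is a vowel, so the definite suffix is -mef, giving *umusalamef*.
The last vowel of the definite form *umusalamef* is /e/, which is a non-high vowel, so the accusative suffix is -le, giving *umusalamefle*.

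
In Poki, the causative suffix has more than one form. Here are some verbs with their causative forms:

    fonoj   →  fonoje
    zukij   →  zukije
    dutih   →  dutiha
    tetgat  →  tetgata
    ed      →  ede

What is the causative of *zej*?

The pattern is voicing of the final consonant: -a when the stem ends in a voiceless consonant (*dutih*, *tetgat*); -e when the stem ends in a voiced consonant (*fonoj*, *zukij*, *ed*).
*zej*: final consonant = /j/, voiced → -e → *zeje*.

zeje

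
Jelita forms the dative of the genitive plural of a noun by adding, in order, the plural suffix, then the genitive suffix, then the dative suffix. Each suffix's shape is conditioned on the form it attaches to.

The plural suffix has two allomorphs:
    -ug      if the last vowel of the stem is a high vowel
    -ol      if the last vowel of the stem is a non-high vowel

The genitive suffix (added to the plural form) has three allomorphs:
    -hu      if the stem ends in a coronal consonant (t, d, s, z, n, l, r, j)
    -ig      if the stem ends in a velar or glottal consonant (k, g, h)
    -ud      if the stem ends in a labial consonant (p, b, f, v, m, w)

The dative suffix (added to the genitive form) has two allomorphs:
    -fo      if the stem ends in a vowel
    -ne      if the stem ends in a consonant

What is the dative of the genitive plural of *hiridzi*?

hiridziugigne

Since the last vowel of *hiridzi* is /i/ (a high vowel), it takes -ug, giving *hiridziug*.
The plural form *hiridziug* — final consonant /g/ (velar/glottal) → -ig → *hiridziugig*.
Since the final sound of the genitive form *hiridziugig* is /g/ (a consonant), it takes -ne, giving *hiridziugigne*.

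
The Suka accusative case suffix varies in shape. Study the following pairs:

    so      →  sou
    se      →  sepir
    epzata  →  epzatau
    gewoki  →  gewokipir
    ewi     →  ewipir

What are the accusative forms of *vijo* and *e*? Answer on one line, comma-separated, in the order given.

vijou, epir

The suffix is conditioned by the last vowel: -pir when the last vowel of the stem is a front vowel (*se*, *gewoki*, *ewi*); -u when the last vowel of the stem is a back vowel (*so*, *epzata*).
The last vowel of *vijo* is /o/, which is a back vowel, so the suffix is -u, giving *vijou*.
Since the last vowel of *e* is /e/ (a front vowel), it takes -pir, giving *epir*.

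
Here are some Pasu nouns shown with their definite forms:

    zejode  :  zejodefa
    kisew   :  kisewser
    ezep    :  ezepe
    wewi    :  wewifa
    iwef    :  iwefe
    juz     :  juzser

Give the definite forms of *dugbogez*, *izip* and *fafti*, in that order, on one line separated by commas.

The alternation tracks the final sound of the stem — -e when the stem ends in a voiceless consonant (*ezep*, *iwef*); -ser when the stem ends in a voiced consonant (*kisew*, *juz*); -fa when the stem ends in a vowel (*zejode*, *wewi*).
Since the final sound of *dugbogez* is /z/ (a voiced consonant), it takes -ser, giving *dugbogezser*.
*izip* — final sound /p/ (a voiceless consonant) → -e → *izipe*.
*fafti* — final sound /i/ (a vowel) → -fa → *faftifa*.

dugbogezser, izipe, faftifa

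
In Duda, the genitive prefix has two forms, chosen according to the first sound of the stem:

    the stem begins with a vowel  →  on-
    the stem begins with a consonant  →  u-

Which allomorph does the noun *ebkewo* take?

Since the first sound of *ebkewo* is /e/ (a vowel), it takes on-.

on-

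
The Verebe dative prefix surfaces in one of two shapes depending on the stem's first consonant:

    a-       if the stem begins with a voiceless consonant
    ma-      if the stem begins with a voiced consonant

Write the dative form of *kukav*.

akukav

*kukav*: first consonant = /k/, voiceless → a- → *akukav*.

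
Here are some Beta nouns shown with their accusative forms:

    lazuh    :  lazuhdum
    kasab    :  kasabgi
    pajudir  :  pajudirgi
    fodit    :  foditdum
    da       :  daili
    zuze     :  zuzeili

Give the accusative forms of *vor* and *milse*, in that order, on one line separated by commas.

The pattern is voicing of the final sound: -dum when the stem ends in a voiceless consonant (*lazuh*, *fodit*); -gi when the stem ends in a voiced consonant (*kasab*, *pajudir*); -ili when the stem ends in a vowel (*da*, *zuze*).
*vor*: final sound = /r/, a voiced consonant → -gi → *vorgi*.
Since the final sound of *milse* is /e/ (a vowel), it takes -ili, giving *milseili*.

vorgi, milseili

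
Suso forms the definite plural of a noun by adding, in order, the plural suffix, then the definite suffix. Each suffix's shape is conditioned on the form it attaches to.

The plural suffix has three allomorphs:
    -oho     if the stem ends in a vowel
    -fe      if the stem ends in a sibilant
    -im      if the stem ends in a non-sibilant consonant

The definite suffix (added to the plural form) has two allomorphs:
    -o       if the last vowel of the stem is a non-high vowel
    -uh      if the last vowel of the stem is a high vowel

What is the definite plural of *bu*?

buohoo

*bu*: final sound = /u/, a vowel → -oho → *buoho*.
Since the last vowel of the plural form *buoho* is /o/ (a non-high vowel), it takes -o, giving *buohoo*.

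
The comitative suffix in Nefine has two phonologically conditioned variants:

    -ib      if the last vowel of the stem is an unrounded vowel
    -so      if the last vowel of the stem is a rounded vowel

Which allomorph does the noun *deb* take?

-ib

The last vowel of *deb* is /e/, which is an unrounded vowel, so the suffix is -ib.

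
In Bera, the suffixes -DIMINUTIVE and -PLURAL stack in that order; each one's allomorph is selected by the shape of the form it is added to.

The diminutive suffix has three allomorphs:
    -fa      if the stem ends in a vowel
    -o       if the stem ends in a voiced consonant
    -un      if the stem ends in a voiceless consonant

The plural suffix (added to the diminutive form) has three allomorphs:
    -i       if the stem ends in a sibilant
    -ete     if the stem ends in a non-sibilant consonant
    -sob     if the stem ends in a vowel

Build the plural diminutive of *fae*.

*fae* — final sound /e/ (a vowel) → -fa → *faefa*.
The final sound of the diminutive form *faefa* is /a/, which is a vowel, so the plural suffix is -sob, giving *faefasob*.

faefasob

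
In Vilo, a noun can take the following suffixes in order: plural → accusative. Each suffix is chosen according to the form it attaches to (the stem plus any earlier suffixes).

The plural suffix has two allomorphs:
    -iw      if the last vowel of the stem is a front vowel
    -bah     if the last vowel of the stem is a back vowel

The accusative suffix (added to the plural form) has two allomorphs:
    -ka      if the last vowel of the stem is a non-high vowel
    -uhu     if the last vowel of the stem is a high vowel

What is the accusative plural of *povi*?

*povi*: last vowel = /i/, a front vowel → -iw → *poviiw*.
The plural form *poviiw* — last vowel /i/ (a high vowel) → -uhu → *poviiwuhu*.

poviiwuhu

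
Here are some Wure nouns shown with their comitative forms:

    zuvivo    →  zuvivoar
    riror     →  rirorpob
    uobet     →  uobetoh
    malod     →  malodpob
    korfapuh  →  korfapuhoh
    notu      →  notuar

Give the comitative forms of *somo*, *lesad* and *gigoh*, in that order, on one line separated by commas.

The suffix is conditioned by the final sound: -oh when the stem ends in a voiceless consonant (*uobet*, *korfapuh*); -pob when the stem ends in a voiced consonant (*riror*, *malod*); -ar when the stem ends in a vowel (*zuvivo*, *notu*).
Since the final sound of *somo* is /o/ (a vowel), it takes -ar, giving *somoar*.
The final sound of *lesad* is /d/, which is a voiced consonant, so the suffix is -pob, giving *lesadpob*.
The final sound of *gigoh* is /h/, which is a voiceless consonant, so the suffix is -oh, giving *gigohoh*.

somoar, lesadpob, gigohoh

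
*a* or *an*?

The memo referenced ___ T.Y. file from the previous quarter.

The indefinite article is chosen by the initial *sound* of the following word, not its spelling.
The initialism *T.Y.* is read letter by letter; the first letter, T, is pronounced /tiː/, which begins with a consonant sound.
So the article is *a*: The memo referenced a T.Y. file from the previous quarter.

a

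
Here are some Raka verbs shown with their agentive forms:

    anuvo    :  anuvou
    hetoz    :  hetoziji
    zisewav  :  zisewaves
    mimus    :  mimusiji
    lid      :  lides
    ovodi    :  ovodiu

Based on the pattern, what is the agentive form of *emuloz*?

emuloziji

The pattern is sibilance of the final sound: -iji when the stem ends in a sibilant (*hetoz*, *mimus*); -es when the stem ends in a non-sibilant consonant (*zisewav*, *lid*); -u when the stem ends in a vowel (*anuvo*, *ovodi*).
*emuloz*: final sound = /z/, a sibilant → -iji → *emuloziji*.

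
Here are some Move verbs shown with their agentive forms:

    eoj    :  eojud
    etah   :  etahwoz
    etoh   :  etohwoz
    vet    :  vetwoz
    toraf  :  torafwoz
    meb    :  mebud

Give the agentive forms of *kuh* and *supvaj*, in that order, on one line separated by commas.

kuhwoz, supvajud

The pattern is voicing of the final consonant: -woz when the stem ends in a voiceless consonant (*etah*, *etoh*, *vet*, *toraf*); -ud when the stem ends in a voiced consonant (*eoj*, *meb*).
The final consonant of *kuh* is /h/, which is voiceless, so the suffix is -woz, giving *kuhwoz*.
*supvaj*: final consonant = /j/, voiced → -ud → *supvajud*.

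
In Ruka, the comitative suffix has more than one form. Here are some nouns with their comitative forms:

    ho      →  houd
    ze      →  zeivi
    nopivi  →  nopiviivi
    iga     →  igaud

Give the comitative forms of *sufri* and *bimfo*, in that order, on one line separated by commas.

The pattern is front/back vowel harmony: -ivi when the last vowel of the stem is a front vowel (*ze*, *nopivi*); -ud when the last vowel of the stem is a back vowel (*ho*, *iga*).
*sufri*: last vowel = /i/, a front vowel → -ivi → *sufriivi*.
Since the last vowel of *bimfo* is /o/ (a back vowel), it takes -ud, giving *bimfoud*.

sufriivi, bimfoud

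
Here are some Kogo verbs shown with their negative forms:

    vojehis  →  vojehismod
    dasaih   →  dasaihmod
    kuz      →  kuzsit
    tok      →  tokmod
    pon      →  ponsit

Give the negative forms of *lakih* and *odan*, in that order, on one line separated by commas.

Looking at the final consonant of each stem: -mod when the stem ends in a voiceless consonant (*vojehis*, *dasaih*, *tok*); -sit when the stem ends in a voiced consonant (*kuz*, *pon*).
*lakih*: final consonant = /h/, voiceless → -mod → *lakihmod*.
*odan* — final consonant /n/ (voiced) → -sit → *odansit*.

lakihmod, odansit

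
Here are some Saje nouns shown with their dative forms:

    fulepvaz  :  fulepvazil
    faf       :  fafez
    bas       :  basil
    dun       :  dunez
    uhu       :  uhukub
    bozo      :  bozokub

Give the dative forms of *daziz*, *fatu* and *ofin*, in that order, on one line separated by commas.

dazizil, fatukub, ofinez

The suffix is conditioned by the final sound: -il when the stem ends in a sibilant (*fulepvaz*, *bas*); -ez when the stem ends in a non-sibilant consonant (*faf*, *dun*); -kub when the stem ends in a vowel (*uhu*, *bozo*).
Since the final sound of *daziz* is /z/ (a sibilant), it takes -il, giving *dazizil*.
*fatu*: final sound = /u/, a vowel → -kub → *fatukub*.
Since the final sound of *ofin* is /n/ (a non-sibilant consonant), it takes -ez, giving *ofinez*.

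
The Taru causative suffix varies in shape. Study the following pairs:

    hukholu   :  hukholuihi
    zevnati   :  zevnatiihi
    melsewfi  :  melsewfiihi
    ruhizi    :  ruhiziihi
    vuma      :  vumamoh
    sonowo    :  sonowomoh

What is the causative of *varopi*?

The pattern is height harmony: -ihi when the last vowel of the stem is a high vowel (*hukholu*, *zevnati*, *melsewfi*, *ruhizi*); -moh when the last vowel of the stem is a non-high vowel (*vuma*, *sonowo*).
Since the last vowel of *varopi* is /i/ (a high vowel), it takes -ihi, giving *varopiihi*.

varopiihi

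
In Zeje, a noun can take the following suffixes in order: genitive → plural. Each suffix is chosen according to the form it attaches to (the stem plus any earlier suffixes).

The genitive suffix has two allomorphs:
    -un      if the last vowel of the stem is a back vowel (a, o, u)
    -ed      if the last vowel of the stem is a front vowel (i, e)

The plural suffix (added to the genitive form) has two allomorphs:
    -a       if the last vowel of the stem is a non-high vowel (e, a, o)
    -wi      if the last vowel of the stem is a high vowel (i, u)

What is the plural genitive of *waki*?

The last vowel of *waki* is /i/, which is a front vowel, so the genitive suffix is -ed, giving *wakied*.
The last vowel of the genitive form *wakied* is /e/, which is a non-high vowel, so the plural suffix is -a, giving *wakieda*.

wakieda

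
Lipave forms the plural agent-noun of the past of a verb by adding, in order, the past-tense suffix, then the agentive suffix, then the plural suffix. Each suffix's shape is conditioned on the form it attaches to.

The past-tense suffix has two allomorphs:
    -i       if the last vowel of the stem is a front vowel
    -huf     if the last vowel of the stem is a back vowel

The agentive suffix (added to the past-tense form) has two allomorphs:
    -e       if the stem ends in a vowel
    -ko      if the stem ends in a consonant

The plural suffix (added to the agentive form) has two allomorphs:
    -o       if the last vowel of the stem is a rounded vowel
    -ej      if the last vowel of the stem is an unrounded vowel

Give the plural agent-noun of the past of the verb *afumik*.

afumikieej

The last vowel of *afumik* is /i/, which is a front vowel, so the past-tense suffix is -i, giving *afumiki*.
Since the final sound of the past-tense form *afumiki* is /i/ (a vowel), it takes -e, giving *afumikie*.
The agentive form *afumikie* — last vowel /e/ (an unrounded vowel) → -ej → *afumikieej*.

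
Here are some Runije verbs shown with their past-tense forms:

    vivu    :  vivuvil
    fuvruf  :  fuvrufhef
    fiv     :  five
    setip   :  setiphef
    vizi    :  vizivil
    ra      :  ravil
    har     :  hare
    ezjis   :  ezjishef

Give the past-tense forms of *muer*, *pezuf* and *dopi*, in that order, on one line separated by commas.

The pattern is voicing of the final sound: -hef when the stem ends in a voiceless consonant (*fuvruf*, *setip*, *ezjis*); -e when the stem ends in a voiced consonant (*fiv*, *har*); -vil when the stem ends in a vowel (*vivu*, *vizi*, *ra*).
*muer* — final sound /r/ (a voiced consonant) → -e → *muere*.
Since the final sound of *pezuf* is /f/ (a voiceless consonant), it takes -hef, giving *pezufhef*.
The final sound of *dopi* is /i/, which is a vowel, so the suffix is -vil, giving *dopivil*.

muere, pezufhef, dopivil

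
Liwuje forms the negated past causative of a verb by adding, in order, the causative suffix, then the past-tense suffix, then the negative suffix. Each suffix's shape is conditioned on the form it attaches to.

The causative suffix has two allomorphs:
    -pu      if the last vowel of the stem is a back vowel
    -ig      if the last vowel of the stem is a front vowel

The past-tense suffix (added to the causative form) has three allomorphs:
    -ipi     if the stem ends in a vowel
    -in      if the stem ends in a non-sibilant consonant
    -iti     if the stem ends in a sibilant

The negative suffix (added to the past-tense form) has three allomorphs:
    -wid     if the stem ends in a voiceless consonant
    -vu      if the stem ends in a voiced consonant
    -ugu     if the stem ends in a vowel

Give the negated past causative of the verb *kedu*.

kedupuipiugu

*kedu* — last vowel /u/ (a back vowel) → -pu → *kedupu*.
Since the final sound of the causative form *kedupu* is /u/ (a vowel), it takes -ipi, giving *kedupuipi*.
The final sound of the past-tense form *kedupuipi* is /i/, which is a vowel, so the negative suffix is -ugu, giving *kedupuipiugu*.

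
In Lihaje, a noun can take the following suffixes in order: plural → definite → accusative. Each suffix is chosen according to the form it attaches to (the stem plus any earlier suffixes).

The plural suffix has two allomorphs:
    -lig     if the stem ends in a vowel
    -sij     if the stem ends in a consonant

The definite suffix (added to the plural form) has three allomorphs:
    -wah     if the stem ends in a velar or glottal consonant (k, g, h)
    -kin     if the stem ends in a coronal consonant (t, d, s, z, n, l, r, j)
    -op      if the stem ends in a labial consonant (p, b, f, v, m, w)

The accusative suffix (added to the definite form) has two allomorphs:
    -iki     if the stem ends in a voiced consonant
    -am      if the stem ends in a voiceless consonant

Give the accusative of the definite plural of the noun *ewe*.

The final sound of *ewe* is /e/, which is a vowel, so the plural suffix is -lig, giving *ewelig*.
The plural form *ewelig*: final consonant = /g/, velar/glottal → -wah → *eweligwah*.
The final consonant of the definite form *eweligwah* is /h/, which is voiceless, so the accusative suffix is -am, giving *eweligwaham*.

eweligwaham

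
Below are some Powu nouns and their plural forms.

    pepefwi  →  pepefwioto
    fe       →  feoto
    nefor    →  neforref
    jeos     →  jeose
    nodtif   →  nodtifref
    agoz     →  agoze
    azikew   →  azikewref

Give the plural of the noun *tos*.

tose

The suffix is conditioned by the final sound: -e when the stem ends in a sibilant (*jeos*, *agoz*); -ref when the stem ends in a non-sibilant consonant (*nefor*, *nodtif*, *azikew*); -oto when the stem ends in a vowel (*pepefwi*, *fe*).
Since the final sound of *tos* is /s/ (a sibilant), it takes -e, giving *tose*.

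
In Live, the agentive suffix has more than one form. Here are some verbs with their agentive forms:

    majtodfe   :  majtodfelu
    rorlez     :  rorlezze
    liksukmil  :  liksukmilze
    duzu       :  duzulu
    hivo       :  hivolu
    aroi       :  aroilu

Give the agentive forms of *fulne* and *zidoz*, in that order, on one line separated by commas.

fulnelu, zidozze

The pattern is consonant vs. vowel: -ze when the stem ends in a consonant (*rorlez*, *liksukmil*); -lu when the stem ends in a vowel (*majtodfe*, *duzu*, *hivo*, *aroi*).
Since the final sound of *fulne* is /e/ (a vowel), it takes -lu, giving *fulnelu*.
*zidoz* — final sound /z/ (a consonant) → -ze → *zidozze*.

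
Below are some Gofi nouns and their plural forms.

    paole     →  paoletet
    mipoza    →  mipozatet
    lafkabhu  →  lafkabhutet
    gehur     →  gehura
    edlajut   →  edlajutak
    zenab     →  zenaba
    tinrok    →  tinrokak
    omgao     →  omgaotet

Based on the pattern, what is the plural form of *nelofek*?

The alternation tracks the final sound of the stem — -ak when the stem ends in a voiceless consonant (*edlajut*, *tinrok*); -a when the stem ends in a voiced consonant (*gehur*, *zenab*); -tet when the stem ends in a vowel (*paole*, *mipoza*, *lafkabhu*, *omgao*).
*nelofek* — final sound /k/ (a voiceless consonant) → -ak → *nelofekak*.

nelofekak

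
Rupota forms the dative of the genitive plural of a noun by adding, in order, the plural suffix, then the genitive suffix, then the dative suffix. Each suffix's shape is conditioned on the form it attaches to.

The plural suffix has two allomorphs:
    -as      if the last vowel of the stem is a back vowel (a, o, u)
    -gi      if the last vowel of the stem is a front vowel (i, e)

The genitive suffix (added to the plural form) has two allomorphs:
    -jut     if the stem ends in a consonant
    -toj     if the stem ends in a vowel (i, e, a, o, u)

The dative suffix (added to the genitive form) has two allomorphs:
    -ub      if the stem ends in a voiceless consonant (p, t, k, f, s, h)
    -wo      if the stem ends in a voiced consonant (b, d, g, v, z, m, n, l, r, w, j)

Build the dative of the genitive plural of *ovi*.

ovigitojwo

*ovi* — last vowel /i/ (a front vowel) → -gi → *ovigi*.
The plural form *ovigi*: final sound = /i/, a vowel → -toj → *ovigitoj*.
The genitive form *ovigitoj* — final consonant /j/ (voiced) → -wo → *ovigitojwo*.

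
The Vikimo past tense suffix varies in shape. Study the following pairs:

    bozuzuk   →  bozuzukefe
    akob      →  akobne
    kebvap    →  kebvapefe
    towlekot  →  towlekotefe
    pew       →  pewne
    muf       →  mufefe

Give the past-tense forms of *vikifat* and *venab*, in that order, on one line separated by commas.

vikifatefe, venabne

The pattern is voicing of the final consonant: -efe when the stem ends in a voiceless consonant (*bozuzuk*, *kebvap*, *towlekot*, *muf*); -ne when the stem ends in a voiced consonant (*akob*, *pew*).
*vikifat* — final consonant /t/ (voiceless) → -efe → *vikifatefe*.
*venab*: final consonant = /b/, voiced → -ne → *venabne*.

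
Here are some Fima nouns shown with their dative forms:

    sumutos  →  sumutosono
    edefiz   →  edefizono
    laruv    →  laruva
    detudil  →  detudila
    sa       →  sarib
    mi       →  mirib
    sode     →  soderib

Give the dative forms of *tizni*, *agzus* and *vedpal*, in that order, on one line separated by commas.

The suffix is conditioned by the final sound: -ono when the stem ends in a sibilant (*sumutos*, *edefiz*); -a when the stem ends in a non-sibilant consonant (*laruv*, *detudil*); -rib when the stem ends in a vowel (*sa*, *mi*, *sode*).
*tizni* — final sound /i/ (a vowel) → -rib → *tiznirib*.
*agzus*: final sound = /s/, a sibilant → -ono → *agzusono*.
*vedpal* — final sound /l/ (a non-sibilant consonant) → -a → *vedpala*.

tiznirib, agzusono, vedpala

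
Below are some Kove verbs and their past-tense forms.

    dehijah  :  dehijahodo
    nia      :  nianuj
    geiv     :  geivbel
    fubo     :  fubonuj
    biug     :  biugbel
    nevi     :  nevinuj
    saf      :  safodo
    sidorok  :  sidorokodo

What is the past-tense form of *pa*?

panuj

The alternation tracks the final sound of the stem — -odo when the stem ends in a voiceless consonant (*dehijah*, *saf*, *sidorok*); -bel when the stem ends in a voiced consonant (*geiv*, *biug*); -nuj when the stem ends in a vowel (*nia*, *fubo*, *nevi*).
Since the final sound of *pa* is /a/ (a vowel), it takes -nuj, giving *panuj*.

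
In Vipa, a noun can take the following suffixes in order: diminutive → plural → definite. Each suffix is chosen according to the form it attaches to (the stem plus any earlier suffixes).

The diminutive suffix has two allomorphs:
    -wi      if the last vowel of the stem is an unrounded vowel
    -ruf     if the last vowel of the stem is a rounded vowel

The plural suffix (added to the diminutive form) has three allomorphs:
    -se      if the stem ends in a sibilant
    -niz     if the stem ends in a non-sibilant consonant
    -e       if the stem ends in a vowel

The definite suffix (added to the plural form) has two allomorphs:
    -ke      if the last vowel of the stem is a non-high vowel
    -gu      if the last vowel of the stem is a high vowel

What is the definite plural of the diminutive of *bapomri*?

bapomriwieke

*bapomri*: last vowel = /i/, an unrounded vowel → -wi → *bapomriwi*.
Since the final sound of the diminutive form *bapomriwi* is /i/ (a vowel), it takes -e, giving *bapomriwie*.
Since the last vowel of the plural form *bapomriwie* is /e/ (a non-high vowel), it takes -ke, giving *bapomriwieke*.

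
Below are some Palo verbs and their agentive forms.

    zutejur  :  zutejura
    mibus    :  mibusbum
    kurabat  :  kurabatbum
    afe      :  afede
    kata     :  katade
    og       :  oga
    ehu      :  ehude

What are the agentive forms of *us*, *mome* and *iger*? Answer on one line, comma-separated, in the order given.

The pattern is voicing of the final sound: -bum when the stem ends in a voiceless consonant (*mibus*, *kurabat*); -a when the stem ends in a voiced consonant (*zutejur*, *og*); -de when the stem ends in a vowel (*afe*, *kata*, *ehu*).
*us* — final sound /s/ (a voiceless consonant) → -bum → *usbum*.
The final sound of *mome* is /e/, which is a vowel, so the suffix is -de, giving *momede*.
Since the final sound of *iger* is /r/ (a voiced consonant), it takes -a, giving *igera*.

usbum, momede, igera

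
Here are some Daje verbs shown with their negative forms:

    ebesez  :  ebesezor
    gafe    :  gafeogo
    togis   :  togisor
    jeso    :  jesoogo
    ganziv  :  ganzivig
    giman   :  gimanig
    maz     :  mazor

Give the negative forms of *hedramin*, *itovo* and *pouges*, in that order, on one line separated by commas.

hedraminig, itovoogo, pougesor

The alternation tracks the final sound of the stem — -or when the stem ends in a sibilant (*ebesez*, *togis*, *maz*); -ig when the stem ends in a non-sibilant consonant (*ganziv*, *giman*); -ogo when the stem ends in a vowel (*gafe*, *jeso*).
*hedramin* — final sound /n/ (a non-sibilant consonant) → -ig → *hedraminig*.
Since the final sound of *itovo* is /o/ (a vowel), it takes -ogo, giving *itovoogo*.
The final sound of *pouges* is /s/, which is a sibilant, so the suffix is -or, giving *pougesor*.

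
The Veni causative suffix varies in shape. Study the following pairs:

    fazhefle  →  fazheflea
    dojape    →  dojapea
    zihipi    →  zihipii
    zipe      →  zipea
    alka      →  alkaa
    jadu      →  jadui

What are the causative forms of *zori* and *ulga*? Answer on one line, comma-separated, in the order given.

Looking at the last vowel of each stem: -i when the last vowel of the stem is a high vowel (*zihipi*, *jadu*); -a when the last vowel of the stem is a non-high vowel (*fazhefle*, *dojape*, *zipe*, *alka*).
*zori*: last vowel = /i/, a high vowel → -i → *zorii*.
The last vowel of *ulga* is /a/, which is a non-high vowel, so the suffix is -a, giving *ulgaa*.

zorii, ulgaa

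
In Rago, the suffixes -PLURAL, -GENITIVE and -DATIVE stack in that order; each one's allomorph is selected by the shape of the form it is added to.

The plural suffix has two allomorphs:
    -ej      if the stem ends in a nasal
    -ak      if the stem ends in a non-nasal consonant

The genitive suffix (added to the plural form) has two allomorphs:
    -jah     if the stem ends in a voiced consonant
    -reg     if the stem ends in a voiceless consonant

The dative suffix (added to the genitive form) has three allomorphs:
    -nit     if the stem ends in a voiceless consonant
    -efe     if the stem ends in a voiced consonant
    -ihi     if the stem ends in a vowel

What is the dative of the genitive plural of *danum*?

Since the final consonant of *danum* is /m/ (a nasal), it takes -ej, giving *danumej*.
The plural form *danumej* — final consonant /j/ (voiced) → -jah → *danumejjah*.
The final sound of the genitive form *danumejjah* is /h/, which is a voiceless consonant, so the dative suffix is -nit, giving *danumejjahnit*.

danumejjahnit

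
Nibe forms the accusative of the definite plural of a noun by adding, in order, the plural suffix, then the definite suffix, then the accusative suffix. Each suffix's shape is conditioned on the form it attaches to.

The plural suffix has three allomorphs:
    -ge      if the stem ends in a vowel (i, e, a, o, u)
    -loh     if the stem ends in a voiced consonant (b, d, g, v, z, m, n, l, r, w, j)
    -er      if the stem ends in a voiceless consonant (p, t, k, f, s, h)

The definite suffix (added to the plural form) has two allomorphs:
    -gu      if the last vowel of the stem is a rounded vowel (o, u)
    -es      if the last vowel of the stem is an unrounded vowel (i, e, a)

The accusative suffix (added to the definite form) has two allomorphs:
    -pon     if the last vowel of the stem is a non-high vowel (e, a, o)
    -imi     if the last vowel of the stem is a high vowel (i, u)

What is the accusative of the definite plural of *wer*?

*wer* — final sound /r/ (a voiced consonant) → -loh → *werloh*.
Since the last vowel of the plural form *werloh* is /o/ (a rounded vowel), it takes -gu, giving *werlohgu*.
The last vowel of the definite form *werlohgu* is /u/, which is a high vowel, so the accusative suffix is -imi, giving *werlohguimi*.

werlohguimi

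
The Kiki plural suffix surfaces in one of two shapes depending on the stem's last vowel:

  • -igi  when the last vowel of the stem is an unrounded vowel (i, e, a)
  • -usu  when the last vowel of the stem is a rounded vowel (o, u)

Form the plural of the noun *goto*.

Since the last vowel of *goto* is /o/ (a rounded vowel), it takes -usu, giving *gotousu*.

gotousu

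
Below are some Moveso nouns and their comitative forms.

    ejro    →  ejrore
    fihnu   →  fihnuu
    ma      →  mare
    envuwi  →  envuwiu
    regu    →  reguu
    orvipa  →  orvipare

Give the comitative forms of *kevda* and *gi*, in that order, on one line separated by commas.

kevdare, giu

The suffix is conditioned by the last vowel: -u when the last vowel of the stem is a high vowel (*fihnu*, *envuwi*, *regu*); -re when the last vowel of the stem is a non-high vowel (*ejro*, *ma*, *orvipa*).
*kevda*: last vowel = /a/, a non-high vowel → -re → *kevdare*.
*gi*: last vowel = /i/, a high vowel → -u → *giu*.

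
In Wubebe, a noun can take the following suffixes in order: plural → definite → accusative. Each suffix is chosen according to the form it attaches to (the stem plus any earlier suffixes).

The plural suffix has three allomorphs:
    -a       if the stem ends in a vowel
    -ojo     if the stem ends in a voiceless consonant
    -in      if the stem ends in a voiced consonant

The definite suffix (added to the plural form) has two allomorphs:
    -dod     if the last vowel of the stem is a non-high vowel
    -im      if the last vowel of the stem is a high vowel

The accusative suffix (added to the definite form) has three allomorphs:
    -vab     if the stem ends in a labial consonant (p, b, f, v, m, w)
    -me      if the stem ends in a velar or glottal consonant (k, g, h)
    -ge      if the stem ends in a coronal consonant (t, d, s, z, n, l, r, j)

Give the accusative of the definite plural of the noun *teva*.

The final sound of *teva* is /a/, which is a vowel, so the plural suffix is -a, giving *tevaa*.
The plural form *tevaa*: last vowel = /a/, a non-high vowel → -dod → *tevaadod*.
The definite form *tevaadod* — final consonant /d/ (coronal) → -ge → *tevaadodge*.

tevaadodge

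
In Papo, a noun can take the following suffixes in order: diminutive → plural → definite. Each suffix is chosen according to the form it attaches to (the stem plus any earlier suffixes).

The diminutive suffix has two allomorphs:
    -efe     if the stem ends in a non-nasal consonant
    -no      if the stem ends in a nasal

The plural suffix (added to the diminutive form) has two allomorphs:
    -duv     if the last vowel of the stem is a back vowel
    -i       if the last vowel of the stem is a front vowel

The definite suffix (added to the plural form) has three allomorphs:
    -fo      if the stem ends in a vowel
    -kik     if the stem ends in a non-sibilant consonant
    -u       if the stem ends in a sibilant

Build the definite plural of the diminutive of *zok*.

*zok*: final consonant = /k/, non-nasal → -efe → *zokefe*.
Since the last vowel of the diminutive form *zokefe* is /e/ (a front vowel), it takes -i, giving *zokefei*.
The final sound of the plural form *zokefei* is /i/, which is a vowel, so the definite suffix is -fo, giving *zokefeifo*.

zokefeifo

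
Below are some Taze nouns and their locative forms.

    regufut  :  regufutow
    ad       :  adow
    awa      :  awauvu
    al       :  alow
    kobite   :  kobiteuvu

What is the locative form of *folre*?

folreuvu

Looking at the final sound of each stem: -ow when the stem ends in a consonant (*regufut*, *ad*, *al*); -uvu when the stem ends in a vowel (*awa*, *kobite*).
*folre* — final sound /e/ (a vowel) → -uvu → *folreuvu*.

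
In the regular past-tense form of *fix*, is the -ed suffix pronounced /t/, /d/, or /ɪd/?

/t/

The stem *fix* ends in a voiceless consonant other than /t/.
The -ed suffix is realized as /ɪd/ after /t, d/; as /t/ after other voiceless consonants; and as /d/ after other voiced sounds.
So -ed on *fix* is pronounced /t/.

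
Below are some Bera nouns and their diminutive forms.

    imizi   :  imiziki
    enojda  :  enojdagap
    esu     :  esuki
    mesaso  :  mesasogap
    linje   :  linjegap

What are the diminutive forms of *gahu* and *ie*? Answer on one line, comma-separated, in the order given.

gahuki, iegap

The suffix is conditioned by the last vowel: -ki when the last vowel of the stem is a high vowel (*imizi*, *esu*); -gap when the last vowel of the stem is a non-high vowel (*enojda*, *mesaso*, *linje*).
*gahu*: last vowel = /u/, a high vowel → -ki → *gahuki*.
*ie*: last vowel = /e/, a non-high vowel → -gap → *iegap*.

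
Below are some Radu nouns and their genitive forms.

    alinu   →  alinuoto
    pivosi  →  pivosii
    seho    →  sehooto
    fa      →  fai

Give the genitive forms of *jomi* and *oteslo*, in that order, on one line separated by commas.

jomii, oteslooto

The alternation tracks the last vowel of the stem — -oto when the last vowel of the stem is a rounded vowel (*alinu*, *seho*); -i when the last vowel of the stem is an unrounded vowel (*pivosi*, *fa*).
The last vowel of *jomi* is /i/, which is an unrounded vowel, so the suffix is -i, giving *jomii*.
*oteslo*: last vowel = /o/, a rounded vowel → -oto → *oteslooto*.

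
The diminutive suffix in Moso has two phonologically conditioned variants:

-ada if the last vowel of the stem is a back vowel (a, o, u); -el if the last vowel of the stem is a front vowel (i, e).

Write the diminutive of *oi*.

oiel

*oi* — last vowel /i/ (a front vowel) → -el → *oiel*.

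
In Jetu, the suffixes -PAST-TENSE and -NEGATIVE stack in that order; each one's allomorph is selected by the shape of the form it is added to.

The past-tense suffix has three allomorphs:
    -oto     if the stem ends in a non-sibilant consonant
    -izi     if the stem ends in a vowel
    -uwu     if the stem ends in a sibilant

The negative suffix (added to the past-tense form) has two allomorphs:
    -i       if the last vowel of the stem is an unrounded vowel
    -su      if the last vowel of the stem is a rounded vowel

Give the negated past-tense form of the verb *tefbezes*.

The final sound of *tefbezes* is /s/, which is a sibilant, so the past-tense suffix is -uwu, giving *tefbezesuwu*.
The past-tense form *tefbezesuwu*: last vowel = /u/, a rounded vowel → -su → *tefbezesuwusu*.

tefbezesuwusu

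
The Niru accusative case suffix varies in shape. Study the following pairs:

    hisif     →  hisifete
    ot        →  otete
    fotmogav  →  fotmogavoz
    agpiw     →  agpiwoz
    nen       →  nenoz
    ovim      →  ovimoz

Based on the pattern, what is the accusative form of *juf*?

jufete

The suffix is conditioned by the final consonant: -ete when the stem ends in a voiceless consonant (*hisif*, *ot*); -oz when the stem ends in a voiced consonant (*fotmogav*, *agpiw*, *nen*, *ovim*).
Since the final consonant of *juf* is /f/ (voiceless), it takes -ete, giving *jufete*.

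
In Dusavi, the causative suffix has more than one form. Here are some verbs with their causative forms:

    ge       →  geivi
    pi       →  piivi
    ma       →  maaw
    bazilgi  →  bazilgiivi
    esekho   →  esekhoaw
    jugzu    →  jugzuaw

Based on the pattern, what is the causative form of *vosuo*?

The suffix is conditioned by the last vowel: -ivi when the last vowel of the stem is a front vowel (*ge*, *pi*, *bazilgi*); -aw when the last vowel of the stem is a back vowel (*ma*, *esekho*, *jugzu*).
Since the last vowel of *vosuo* is /o/ (a back vowel), it takes -aw, giving *vosuoaw*.

vosuoaw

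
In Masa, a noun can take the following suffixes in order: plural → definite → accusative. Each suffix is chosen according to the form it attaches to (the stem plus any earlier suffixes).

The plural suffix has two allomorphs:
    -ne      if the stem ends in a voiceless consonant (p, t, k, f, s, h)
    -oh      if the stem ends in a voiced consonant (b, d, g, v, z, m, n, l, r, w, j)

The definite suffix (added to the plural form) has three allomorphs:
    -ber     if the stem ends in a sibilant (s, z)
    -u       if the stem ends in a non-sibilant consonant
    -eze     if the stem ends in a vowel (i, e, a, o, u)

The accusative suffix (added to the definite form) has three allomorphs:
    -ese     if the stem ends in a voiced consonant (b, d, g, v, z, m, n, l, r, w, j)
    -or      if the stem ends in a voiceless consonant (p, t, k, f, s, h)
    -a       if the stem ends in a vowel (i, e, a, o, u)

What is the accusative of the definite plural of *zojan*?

zojanohua

The final consonant of *zojan* is /n/, which is voiced, so the plural suffix is -oh, giving *zojanoh*.
The plural form *zojanoh* — final sound /h/ (a non-sibilant consonant) → -u → *zojanohu*.
The final sound of the definite form *zojanohu* is /u/, which is a vowel, so the accusative suffix is -a, giving *zojanohua*.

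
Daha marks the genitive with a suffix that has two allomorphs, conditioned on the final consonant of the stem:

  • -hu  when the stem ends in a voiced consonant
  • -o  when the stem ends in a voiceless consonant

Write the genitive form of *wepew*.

*wepew*: final consonant = /w/, voiced → -hu → *wepewhu*.

wepewhu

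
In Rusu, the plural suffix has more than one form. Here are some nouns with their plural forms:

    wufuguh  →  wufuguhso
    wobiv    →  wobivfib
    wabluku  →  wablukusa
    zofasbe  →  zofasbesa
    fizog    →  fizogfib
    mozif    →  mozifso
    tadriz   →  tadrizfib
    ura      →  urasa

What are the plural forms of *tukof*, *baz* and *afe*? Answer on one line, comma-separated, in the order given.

The pattern is voicing of the final sound: -so when the stem ends in a voiceless consonant (*wufuguh*, *mozif*); -fib when the stem ends in a voiced consonant (*wobiv*, *fizog*, *tadriz*); -sa when the stem ends in a vowel (*wabluku*, *zofasbe*, *ura*).
*tukof* — final sound /f/ (a voiceless consonant) → -so → *tukofso*.
Since the final sound of *baz* is /z/ (a voiced consonant), it takes -fib, giving *bazfib*.
*afe* — final sound /e/ (a vowel) → -sa → *afesa*.

tukofso, bazfib, afesa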